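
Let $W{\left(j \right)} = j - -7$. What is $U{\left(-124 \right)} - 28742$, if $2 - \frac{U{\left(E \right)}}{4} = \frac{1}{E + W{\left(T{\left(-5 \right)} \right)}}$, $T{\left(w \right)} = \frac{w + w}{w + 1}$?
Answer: $- \frac{6580078}{229} \approx -28734.0$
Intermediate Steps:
$T{\left(w \right)} = \frac{2 w}{1 + w}$
$W{\left(j \right)} = 7 + j$ ($W{\left(j \right)} = j + 7 = 7 + j$)
$U{\left(E \right)} = 8 - \frac{4}{\frac{19}{2} + E}$ ($U{\left(E \right)} = 8 - \frac{4}{E + \left(7 + 2 \left(-5\right) \frac{1}{1 - 5}\right)} = 8 - \frac{4}{E + \left(7 + 2 \left(-5\right) \frac{1}{-4}\right)} = 8 - \frac{4}{E + \left(7 + 2 \left(-5\right) \left(- \frac{1}{4}\right)\right)} = 8 - \frac{4}{E + \left(7 + \frac{5}{2}\right)} = 8 - \frac{4}{E + \frac{19}{2}} = 8 - \frac{4}{\frac{19}{2} + E}$)
$U{\left(-124 \right)} - 28742 = \frac{16 \left(9 - 124\right)}{19 + 2 \left(-124\right)} - 28742 = 16 \frac{1}{19 - 248} \left(-115\right) - 28742 = 16 \frac{1}{-229} \left(-115\right) - 28742 = 16 \left(- \frac{1}{229}\right) \left(-115\right) - 28742 = \frac{1840}{229} - 28742 = - \frac{6580078}{229}$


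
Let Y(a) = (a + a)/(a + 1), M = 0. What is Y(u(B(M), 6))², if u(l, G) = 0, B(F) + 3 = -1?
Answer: 0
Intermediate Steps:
B(F) = -4 (B(F) = -3 - 1 = -4)
Y(a) = 2*a/(1 + a) (Y(a) = (2*a)/(1 + a) = 2*a/(1 + a))
Y(u(B(M), 6))² = (2*0/(1 + 0))² = (2*0/1)² = (2*0*1)² = 0² = 0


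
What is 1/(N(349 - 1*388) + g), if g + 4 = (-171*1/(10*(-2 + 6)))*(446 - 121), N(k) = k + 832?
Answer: -8/4803 ≈ -0.0016656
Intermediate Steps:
N(k) = 832 + k
g = -11147/8 (g = -4 + (-171*1/(10*(-2 + 6)))*(446 - 121) = -4 - 171/(4*10)*325 = -4 - 171/40*325 = -4 - 11115/8 = -11147/8 ≈ -1393.4)
1/(N(349 - 1*388) + g) = 1/((832 + (349 - 1*388)) - 11147/8) = 1/((832 + (349 - 388)) - 11147/8) = 1/((832 - 39) - 11147/8) = 1/(793 - 11147/8) = 1/(-4803/8) = -8/4803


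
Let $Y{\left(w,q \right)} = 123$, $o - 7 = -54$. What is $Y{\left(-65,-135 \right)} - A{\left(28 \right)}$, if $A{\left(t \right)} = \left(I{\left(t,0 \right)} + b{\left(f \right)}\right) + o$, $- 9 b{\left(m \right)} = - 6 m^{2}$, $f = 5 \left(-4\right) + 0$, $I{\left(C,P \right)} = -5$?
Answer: $- \frac{275}{3} \approx -91.667$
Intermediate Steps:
$o = -47$ ($o = 7 - 54 = -47$)
$f = -20$ ($f = -20 + 0 = -20$)
$b{\left(m \right)} = \frac{2 m^{2}}{3}$ ($b{\left(m \right)} = - \frac{\left(-6\right) m^{2}}{9} = \frac{2 m^{2}}{3}$)
$A{\left(t \right)} = \frac{644}{3}$ ($A{\left(t \right)} = \left(-5 + \frac{2 \left(-20\right)^{2}}{3}\right) - 47 = \left(-5 + \frac{2}{3} \cdot 400\right) - 47 = \left(-5 + \frac{800}{3}\right) - 47 = \frac{785}{3} - 47 = \frac{644}{3}$)
$Y{\left(-65,-135 \right)} - A{\left(28 \right)} = 123 - \frac{644}{3} = - \frac{275}{3}$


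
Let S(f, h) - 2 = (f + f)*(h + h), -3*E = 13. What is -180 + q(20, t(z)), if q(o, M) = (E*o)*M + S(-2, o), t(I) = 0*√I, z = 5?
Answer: -338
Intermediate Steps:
E = -13/3 (E = -⅓*13 = -13/3 ≈ -4.3333)
t(I) = 0
S(f, h) = 2 + 4*f*h (S(f, h) = 2 + (f + f)*(h + h) = 2 + (2*f)*(2*h) = 2 + 4*f*h)
q(o, M) = 2 - 8*o - 13*M*o/3 (q(o, M) = (-13*o/3)*M + (2 + 4*(-2)*o) = -13*M*o/3 + (2 - 8*o) = 2 - 8*o - 13*M*o/3)
-180 + q(20, t(z)) = -180 + (2 - 8*20 - 13/3*0*20) = -180 + (2 - 160 + 0) = -180 - 158 = -338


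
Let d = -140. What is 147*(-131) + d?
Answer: -19397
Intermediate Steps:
147*(-131) + d = 147*(-131) - 140 = -19257 - 140 = -19397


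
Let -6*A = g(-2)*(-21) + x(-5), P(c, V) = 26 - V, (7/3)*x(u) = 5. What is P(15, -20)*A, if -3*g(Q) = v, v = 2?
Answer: -2599/21 ≈ -123.76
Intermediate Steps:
x(u) = 15/7 (x(u) = (3/7)*5 = 15/7)
g(Q) = -⅔ (g(Q) = -⅓*2 = -⅔)
A = -113/42 (A = -(-⅔*(-21) + 15/7)/6 = -(14 + 15/7)/6 = -⅙*113/7 = -113/42 ≈ -2.6905)
P(15, -20)*A = (26 - 1*(-20))*(-113/42) = (26 + 20)*(-113/42) = 46*(-113/42) = -2599/21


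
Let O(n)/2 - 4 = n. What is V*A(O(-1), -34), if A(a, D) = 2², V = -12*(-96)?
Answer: 4608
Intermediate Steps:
O(n) = 8 + 2*n
V = 1152
A(a, D) = 4
V*A(O(-1), -34) = 1152*4 = 4608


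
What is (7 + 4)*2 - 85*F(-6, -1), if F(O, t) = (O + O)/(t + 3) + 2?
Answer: 362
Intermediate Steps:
F(O, t) = 2 + 2*O/(3 + t) (F(O, t) = (2*O)/(3 + t) + 2 = 2*O/(3 + t) + 2 = 2 + 2*O/(3 + t))
(7 + 4)*2 - 85*F(-6, -1) = (7 + 4)*2 - 170*(3 - 6 - 1)/(3 - 1) = 11*2 - 170*(-4)/2 = 22 - 170*(-4)/2 = 22 - 85*(-4) = 22 + 340 = 362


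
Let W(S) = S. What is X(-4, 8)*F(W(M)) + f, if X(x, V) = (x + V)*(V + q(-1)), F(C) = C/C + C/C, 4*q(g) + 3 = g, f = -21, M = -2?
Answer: 35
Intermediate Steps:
q(g) = -3/4 + g/4
F(C) = 2 (F(C) = 1 + 1 = 2)
X(x, V) = (-1 + V)*(V + x) (X(x, V) = (x + V)*(V + (-3/4 + (1/4)*(-1))) = (V + x)*(V + (-3/4 - 1/4)) = (V + x)*(V - 1) = (V + x)*(-1 + V) = (-1 + V)*(V + x))
X(-4, 8)*F(W(M)) + f = (8**2 - 1*8 - 1*(-4) + 8*(-4))*2 - 21 = (64 - 8 + 4 - 32)*2 - 21 = 28*2 - 21 = 56 - 21 = 35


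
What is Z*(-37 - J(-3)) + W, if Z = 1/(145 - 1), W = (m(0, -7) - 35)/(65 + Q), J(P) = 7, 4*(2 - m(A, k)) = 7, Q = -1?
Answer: -1955/2304 ≈ -0.84852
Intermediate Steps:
m(A, k) = ¼ (m(A, k) = 2 - ¼*7 = 2 - 7/4 = ¼)
W = -139/256 (W = (¼ - 35)/(65 - 1) = -139/4/64 = -139/4*1/64 = -139/256 ≈ -0.54297)
Z = 1/144 ≈ 0.0069444
Z*(-37 - J(-3)) + W = (-37 - 1*7)/144 - 139/256 = (-37 - 7)/144 - 139/256 = (1/144)*(-44) - 139/256 = -11/36 - 139/256 = -1955/2304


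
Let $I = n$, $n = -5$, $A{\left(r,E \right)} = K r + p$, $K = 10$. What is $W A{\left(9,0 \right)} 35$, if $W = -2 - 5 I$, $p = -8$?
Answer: $66010$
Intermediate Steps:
$A{\left(r,E \right)} = -8 + 10 r$ ($A{\left(r,E \right)} = 10 r - 8 = -8 + 10 r$)
$I = -5$
$W = 23$ ($W = -2 - -25 = -2 + 25 = 23$)
$W A{\left(9,0 \right)} 35 = 23 \left(-8 + 10 \cdot 9\right) 35 = 23 \left(-8 + 90\right) 35 = 23 \cdot 82 \cdot 35 = 1886 \cdot 35 = 66010$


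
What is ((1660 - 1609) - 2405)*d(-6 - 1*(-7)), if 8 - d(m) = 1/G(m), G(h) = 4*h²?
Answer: -36487/2 ≈ -18244.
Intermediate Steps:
d(m) = 8 - 1/(4*m²)
((1660 - 1609) - 2405)*d(-6 - 1*(-7)) = ((1660 - 1609) - 2405)*(8 - 1/(4*(-6 - 1*(-7))²)) = (51 - 2405)*(8 - 1/(4*(-6 + 7)²)) = -2354*(8 - ¼/1²) = -2354*(8 - ¼*1) = -2354*(8 - ¼) = -2354*31/4 = -36487/2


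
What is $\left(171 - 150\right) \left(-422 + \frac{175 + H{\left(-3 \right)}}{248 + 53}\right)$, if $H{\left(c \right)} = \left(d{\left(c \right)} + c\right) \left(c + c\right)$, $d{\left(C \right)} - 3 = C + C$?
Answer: $- \frac{380433}{43} \approx -8847.3$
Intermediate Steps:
$d{\left(C \right)} = 3 + 2 C$ ($d{\left(C \right)} = 3 + \left(C + C\right) = 3 + 2 C$)
$H{\left(c \right)} = 2 c \left(3 + 3 c\right)$ ($H{\left(c \right)} = \left(\left(3 + 2 c\right) + c\right) \left(c + c\right) = \left(3 + 3 c\right) 2 c = 2 c \left(3 + 3 c\right)$)
$\left(171 - 150\right) \left(-422 + \frac{175 + H{\left(-3 \right)}}{248 + 53}\right) = \left(171 - 150\right) \left(-422 + \frac{175 + 6 \left(-3\right) \left(1 - 3\right)}{248 + 53}\right) = \left(171 - 150\right) \left(-422 + \frac{175 + 6 \left(-3\right) \left(-2\right)}{301}\right) = 21 \left(-422 + \left(175 + 36\right) \frac{1}{301}\right) = 21 \left(-422 + 211 \cdot \frac{1}{301}\right) = 21 \left(-422 + \frac{211}{301}\right) = 21 \left(- \frac{126811}{301}\right) = - \frac{380433}{43}$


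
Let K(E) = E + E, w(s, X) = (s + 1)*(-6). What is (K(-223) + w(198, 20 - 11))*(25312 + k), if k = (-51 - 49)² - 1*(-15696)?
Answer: -83653120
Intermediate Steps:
w(s, X) = -6 - 6*s (w(s, X) = (1 + s)*(-6) = -6 - 6*s)
k = 25696 (k = (-100)² + 15696 = 10000 + 15696 = 25696)
K(E) = 2*E
(K(-223) + w(198, 20 - 11))*(25312 + k) = (2*(-223) + (-6 - 6*198))*(25312 + 25696) = (-446 + (-6 - 1188))*51008 = (-446 - 1194)*51008 = -1640*51008 = -83653120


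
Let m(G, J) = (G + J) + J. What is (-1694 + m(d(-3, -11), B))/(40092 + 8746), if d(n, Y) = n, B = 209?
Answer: -1279/48838 ≈ -0.026189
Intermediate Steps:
m(G, J) = G + 2*J
(-1694 + m(d(-3, -11), B))/(40092 + 8746) = (-1694 + (-3 + 2*209))/(40092 + 8746) = (-1694 + (-3 + 418))/48838 = (-1694 + 415)*(1/48838) = -1279*1/48838 = -1279/48838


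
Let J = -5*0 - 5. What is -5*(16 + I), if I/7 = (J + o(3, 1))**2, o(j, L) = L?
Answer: -640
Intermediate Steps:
J = -5 (J = 0 - 5 = -5)
I = 112 (I = 7*(-5 + 1)**2 = 7*(-4)**2 = 7*16 = 112)
-5*(16 + I) = -5*(16 + 112) = -5*128 = -640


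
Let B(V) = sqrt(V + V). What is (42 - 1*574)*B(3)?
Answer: -532*sqrt(6) ≈ -1303.1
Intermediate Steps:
B(V) = sqrt(2)*sqrt(V) (B(V) = sqrt(2*V) = sqrt(2)*sqrt(V))
(42 - 1*574)*B(3) = (42 - 1*574)*(sqrt(2)*sqrt(3)) = (42 - 574)*sqrt(6) = -532*sqrt(6)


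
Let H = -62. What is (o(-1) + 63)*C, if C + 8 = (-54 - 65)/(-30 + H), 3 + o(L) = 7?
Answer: -41339/92 ≈ -449.34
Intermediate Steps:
o(L) = 4 (o(L) = -3 + 7 = 4)
C = -617/92 (C = -8 + (-54 - 65)/(-30 - 62) = -8 - 119/(-92) = -8 - 119*(-1/92) = -8 + 119/92 = -617/92 ≈ -6.7065)
(o(-1) + 63)*C = (4 + 63)*(-617/92) = 67*(-617/92) = -41339/92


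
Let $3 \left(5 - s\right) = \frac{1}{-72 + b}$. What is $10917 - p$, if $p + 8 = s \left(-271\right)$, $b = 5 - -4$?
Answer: $\frac{2321191}{189} \approx 12281.0$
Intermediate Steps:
$b = 9$ ($b = 5 + 4 = 9$)
$s = \frac{946}{189}$ ($s = 5 - \frac{1}{3 \left(-72 + 9\right)} = 5 - \frac{1}{3 \left(-63\right)} = 5 - - \frac{1}{189} = 5 + \frac{1}{189} = \frac{946}{189} \approx 5.0053$)
$p = - \frac{257878}{189}$ ($p = -8 + \frac{946}{189} \left(-271\right) = -8 - \frac{256366}{189} = - \frac{257878}{189} \approx -1364.4$)
$10917 - p = 10917 - - \frac{257878}{189} = 10917 + \frac{257878}{189} = \frac{2321191}{189}$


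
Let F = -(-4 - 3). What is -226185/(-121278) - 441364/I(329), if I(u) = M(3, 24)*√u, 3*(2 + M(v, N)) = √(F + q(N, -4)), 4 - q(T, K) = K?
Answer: 4435/2378 + 63052*√4935/329 + 378312*√329/329 ≈ 34322.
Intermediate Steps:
q(T, K) = 4 - K
F = 7 (F = -1*(-7) = 7)
M(v, N) = -2 + √15/3 (M(v, N) = -2 + √(7 + (4 - 1*(-4)))/3 = -2 + √(7 + (4 + 4))/3 = -2 + √(7 + 8)/3 = -2 + √15/3)
I(u) = √u*(-2 + √15/3) (I(u) = (-2 + √15/3)*√u = √u*(-2 + √15/3))
-226185/(-121278) - 441364/I(329) = -226185/(-121278) - 441364*3*√329/(329*(-6 + √15)) = -226185*(-1/121278) - 189156*√329/(47*(-6 + √15)) = 4435/2378 - 189156*√329/(47*(-6 + √15))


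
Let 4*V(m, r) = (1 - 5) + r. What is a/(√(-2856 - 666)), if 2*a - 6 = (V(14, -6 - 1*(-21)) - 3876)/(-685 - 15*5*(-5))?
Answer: -22933*I*√3522/8734560 ≈ -0.15582*I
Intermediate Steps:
V(m, r) = -1 + r/4 (V(m, r) = ((1 - 5) + r)/4 = (-4 + r)/4 = -1 + r/4)
a = 22933/2480 (a = 3 + (((-1 + (-6 - 1*(-21))/4) - 3876)/(-685 - 15*5*(-5)))/2 = 3 + (((-1 + (-6 + 21)/4) - 3876)/(-685 - 75*(-5)))/2 = 3 + (((-1 + (¼)*15) - 3876)/(-685 + 375))/2 = 3 + (((-1 + 15/4) - 3876)/(-310))/2 = 3 + ((11/4 - 3876)*(-1/310))/2 = 3 + (-15493/4*(-1/310))/2 = 3 + (½)*(15493/1240) = 3 + 15493/2480 = 22933/2480 ≈ 9.2472)
a/(√(-2856 - 666)) = 22933/(2480*(√(-2856 - 666))) = 22933/(2480*(√(-3522))) = 22933/(2480*((I*√3522))) = 22933*(-I*√3522/3522)/2480 = -22933*I*√3522/8734560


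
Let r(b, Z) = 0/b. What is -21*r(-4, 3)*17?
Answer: 0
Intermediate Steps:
r(b, Z) = 0
-21*r(-4, 3)*17 = -21*0*17 = 0*17 = 0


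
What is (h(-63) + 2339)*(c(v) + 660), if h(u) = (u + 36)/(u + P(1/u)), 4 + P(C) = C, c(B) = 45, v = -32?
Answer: 6963256095/4222 ≈ 1.6493e+6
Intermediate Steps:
P(C) = -4 + C
h(u) = (36 + u)/(-4 + u + 1/u) (h(u) = (u + 36)/(u + (-4 + 1/u)) = (36 + u)/(-4 + u + 1/u))
(h(-63) + 2339)*(c(v) + 660) = (-63*(36 - 63)/(1 - 63*(-4 - 63)) + 2339)*(45 + 660) = (-63*(-27)/(1 - 63*(-67)) + 2339)*705 = (-63*(-27)/(1 + 4221) + 2339)*705 = (-63*(-27)/4222 + 2339)*705 = (-63*1/4222*(-27) + 2339)*705 = (1701/4222 + 2339)*705 = (9876959/4222)*705 = 6963256095/4222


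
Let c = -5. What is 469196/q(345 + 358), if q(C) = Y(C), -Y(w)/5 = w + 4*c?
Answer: -469196/3415 ≈ -137.39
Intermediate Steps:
Y(w) = 100 - 5*w (Y(w) = -5*(w + 4*(-5)) = -5*(w - 20) = -5*(-20 + w) = 100 - 5*w)
q(C) = 100 - 5*C
469196/q(345 + 358) = 469196/(100 - 5*(345 + 358)) = 469196/(100 - 5*703) = 469196/(100 - 3515) = 469196/(-3415) = 469196*(-1/3415) = -469196/3415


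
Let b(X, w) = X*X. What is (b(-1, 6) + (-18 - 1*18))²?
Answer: 1225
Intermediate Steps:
b(X, w) = X²
(b(-1, 6) + (-18 - 1*18))² = ((-1)² + (-18 - 1*18))² = (1 + (-18 - 18))² = (1 - 36)² = (-35)² = 1225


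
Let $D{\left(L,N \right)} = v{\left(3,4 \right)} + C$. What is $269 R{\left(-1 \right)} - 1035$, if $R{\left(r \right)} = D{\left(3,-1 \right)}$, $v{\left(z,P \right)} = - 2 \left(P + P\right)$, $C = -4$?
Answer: $-6415$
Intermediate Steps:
$v{\left(z,P \right)} = - 4 P$ ($v{\left(z,P \right)} = - 2 \cdot 2 P = - 4 P$)
$D{\left(L,N \right)} = -20$ ($D{\left(L,N \right)} = \left(-4\right) 4 - 4 = -16 - 4 = -20$)
$R{\left(r \right)} = -20$
$269 R{\left(-1 \right)} - 1035 = 269 \left(-20\right) - 1035 = -5380 - 1035 = -6415$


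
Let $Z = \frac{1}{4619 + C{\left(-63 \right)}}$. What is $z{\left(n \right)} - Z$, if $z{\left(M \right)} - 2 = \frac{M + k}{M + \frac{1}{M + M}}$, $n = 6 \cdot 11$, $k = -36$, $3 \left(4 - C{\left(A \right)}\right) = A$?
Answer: $\frac{99307871}{40463172} \approx 2.4543$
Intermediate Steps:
$C{\left(A \right)} = 4 - \frac{A}{3}$
$n = 66$
$z{\left(M \right)} = 2 + \frac{-36 + M}{M + \frac{1}{2 M}}$ ($z{\left(M \right)} = 2 + \frac{M - 36}{M + \frac{1}{M + M}} = 2 + \frac{-36 + M}{M + \frac{1}{2 M}}$)
$Z = \frac{1}{4644}$ ($Z = \frac{1}{4619 + \left(4 - -21\right)} = \frac{1}{4619 + \left(4 + 21\right)} = \frac{1}{4619 + 25} = \frac{1}{4644} \approx 0.00021533$)
$z{\left(n \right)} - Z = \frac{2 \left(1 - 2376 + 3 \cdot 66^{2}\right)}{1 + 2 \cdot 66^{2}} - \frac{1}{4644} = \frac{2 \left(1 - 2376 + 3 \cdot 4356\right)}{1 + 2 \cdot 4356} - \frac{1}{4644} = \frac{2 \left(1 - 2376 + 13068\right)}{1 + 8712} - \frac{1}{4644} = 2 \cdot \frac{1}{8713} \cdot 10693 - \frac{1}{4644} = \frac{21386}{8713} - \frac{1}{4644} = \frac{99307871}{40463172}$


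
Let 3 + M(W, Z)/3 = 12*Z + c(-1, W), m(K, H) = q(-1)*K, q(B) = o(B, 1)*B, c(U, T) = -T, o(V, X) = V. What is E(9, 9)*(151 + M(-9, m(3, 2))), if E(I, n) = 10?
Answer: 2770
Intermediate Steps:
q(B) = B**2 (q(B) = B*B = B**2)
m(K, H) = K (m(K, H) = (-1)**2*K = 1*K = K)
M(W, Z) = -9 - 3*W + 36*Z (M(W, Z) = -9 + 3*(12*Z - W) = -9 + 3*(-W + 12*Z) = -9 + (-3*W + 36*Z) = -9 - 3*W + 36*Z)
E(9, 9)*(151 + M(-9, m(3, 2))) = 10*(151 + (-9 - 3*(-9) + 36*3)) = 10*(151 + (-9 + 27 + 108)) = 10*(151 + 126) = 10*277 = 2770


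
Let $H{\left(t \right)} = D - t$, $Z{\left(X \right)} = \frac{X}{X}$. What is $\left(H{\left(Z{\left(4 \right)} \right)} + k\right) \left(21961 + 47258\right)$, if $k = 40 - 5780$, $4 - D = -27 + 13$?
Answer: $-396140337$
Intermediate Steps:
$D = 18$ ($D = 4 - \left(-27 + 13\right) = 4 - -14 = 4 + 14 = 18$)
$Z{\left(X \right)} = 1$
$H{\left(t \right)} = 18 - t$
$k = -5740$ ($k = 40 - 5780 = -5740$)
$\left(H{\left(Z{\left(4 \right)} \right)} + k\right) \left(21961 + 47258\right) = \left(\left(18 - 1\right) - 5740\right) \left(21961 + 47258\right) = \left(\left(18 - 1\right) - 5740\right) 69219 = \left(17 - 5740\right) 69219 = \left(-5723\right) 69219 = -396140337$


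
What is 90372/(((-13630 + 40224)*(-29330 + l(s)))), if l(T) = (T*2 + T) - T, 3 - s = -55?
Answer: -7531/64743093 ≈ -0.00011632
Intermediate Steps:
s = 58 (s = 3 - 1*(-55) = 3 + 55 = 58)
l(T) = 2*T (l(T) = (2*T + T) - T = 3*T - T = 2*T)
90372/(((-13630 + 40224)*(-29330 + l(s)))) = 90372/(((-13630 + 40224)*(-29330 + 2*58))) = 90372/((26594*(-29330 + 116))) = 90372/((26594*(-29214))) = 90372/(-776917116) = 90372*(-1/776917116) = -7531/64743093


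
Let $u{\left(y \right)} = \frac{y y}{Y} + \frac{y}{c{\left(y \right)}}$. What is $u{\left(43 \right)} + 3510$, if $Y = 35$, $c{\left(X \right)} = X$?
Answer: $\frac{124734}{35} \approx 3563.8$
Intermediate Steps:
$u{\left(y \right)} = 1 + \frac{y^{2}}{35}$ ($u{\left(y \right)} = \frac{y y}{35} + \frac{y}{y} = y^{2} \cdot \frac{1}{35} + 1 = \frac{y^{2}}{35} + 1 = 1 + \frac{y^{2}}{35}$)
$u{\left(43 \right)} + 3510 = \left(1 + \frac{43^{2}}{35}\right) + 3510 = \left(1 + \frac{1}{35} \cdot 1849\right) + 3510 = \left(1 + \frac{1849}{35}\right) + 3510 = \frac{1884}{35} + 3510 = \frac{124734}{35}$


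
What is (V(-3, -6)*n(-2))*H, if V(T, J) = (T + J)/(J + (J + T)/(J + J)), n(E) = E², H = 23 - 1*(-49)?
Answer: 3456/7 ≈ 493.71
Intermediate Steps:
H = 72 (H = 23 + 49 = 72)
V(T, J) = (J + T)/(J + (J + T)/(2*J)) (V(T, J) = (J + T)/(J + (J + T)/((2*J))) = (J + T)/(J + (J + T)*(1/(2*J))) = (J + T)/(J + (J + T)/(2*J)))
(V(-3, -6)*n(-2))*H = ((2*(-6)*(-6 - 3)/(-6 - 3 + 2*(-6)²))*(-2)²)*72 = ((2*(-6)*(-9)/(-6 - 3 + 2*36))*4)*72 = ((2*(-6)*(-9)/(-6 - 3 + 72))*4)*72 = ((2*(-6)*(-9)/63)*4)*72 = ((2*(-6)*(1/63)*(-9))*4)*72 = ((12/7)*4)*72 = (48/7)*72 = 3456/7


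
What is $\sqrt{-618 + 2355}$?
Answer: $3 \sqrt{193} \approx 41.677$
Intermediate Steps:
$\sqrt{-618 + 2355} = \sqrt{1737} = 3 \sqrt{193}$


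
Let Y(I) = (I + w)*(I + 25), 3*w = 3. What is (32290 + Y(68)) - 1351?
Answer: 37356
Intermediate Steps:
w = 1 (w = (⅓)*3 = 1)
Y(I) = (1 + I)*(25 + I) (Y(I) = (I + 1)*(I + 25) = (1 + I)*(25 + I))
(32290 + Y(68)) - 1351 = (32290 + (25 + 68² + 26*68)) - 1351 = (32290 + (25 + 4624 + 1768)) - 1351 = (32290 + 6417) - 1351 = 38707 - 1351 = 37356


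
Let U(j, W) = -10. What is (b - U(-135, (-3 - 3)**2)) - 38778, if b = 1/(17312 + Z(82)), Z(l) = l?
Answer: -674330591/17394 ≈ -38768.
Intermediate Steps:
b = 1/17394 (b = 1/(17312 + 82) = 1/17394 ≈ 5.7491e-5)
(b - U(-135, (-3 - 3)**2)) - 38778 = (1/17394 - 1*(-10)) - 38778 = (1/17394 + 10) - 38778 = 173941/17394 - 38778 = -674330591/17394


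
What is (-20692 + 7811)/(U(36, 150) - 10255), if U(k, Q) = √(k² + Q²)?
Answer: 132094655/105141229 + 77286*√661/105141229 ≈ 1.2753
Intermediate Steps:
U(k, Q) = √(Q² + k²)
(-20692 + 7811)/(U(36, 150) - 10255) = (-20692 + 7811)/(√(150² + 36²) - 10255) = -12881/(√(22500 + 1296) - 10255) = -12881/(√23796 - 10255) = -12881/(6*√661 - 10255) = -12881/(-10255 + 6*√661)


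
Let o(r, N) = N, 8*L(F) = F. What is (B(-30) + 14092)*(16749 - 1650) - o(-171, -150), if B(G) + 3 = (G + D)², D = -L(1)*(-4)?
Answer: 903479463/4 ≈ 2.2587e+8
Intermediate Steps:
L(F) = F/8
D = ½ (D = -1/8*(-4) = -1*⅛*(-4) = -⅛*(-4) = ½ ≈ 0.50000)
B(G) = -3 + (½ + G)² (B(G) = -3 + (G + ½)² = -3 + (½ + G)²)
(B(-30) + 14092)*(16749 - 1650) - o(-171, -150) = ((-11/4 - 30 + (-30)²) + 14092)*(16749 - 1650) - 1*(-150) = ((-11/4 - 30 + 900) + 14092)*15099 + 150 = (3469/4 + 14092)*15099 + 150 = (59837/4)*15099 + 150 = 903478863/4 + 150 = 903479463/4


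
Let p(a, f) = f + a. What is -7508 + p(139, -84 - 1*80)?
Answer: -7533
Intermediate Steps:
p(a, f) = a + f
-7508 + p(139, -84 - 1*80) = -7508 + (139 + (-84 - 1*80)) = -7508 + (139 + (-84 - 80)) = -7508 + (139 - 164) = -7508 - 25 = -7533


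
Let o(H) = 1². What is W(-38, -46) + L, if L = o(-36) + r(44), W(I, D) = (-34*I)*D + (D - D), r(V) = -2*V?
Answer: -59519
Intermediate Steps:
W(I, D) = -34*D*I (W(I, D) = -34*D*I + 0 = -34*D*I)
o(H) = 1
L = -87 (L = 1 - 2*44 = 1 - 88 = -87)
W(-38, -46) + L = -34*(-46)*(-38) - 87 = -59432 - 87 = -59519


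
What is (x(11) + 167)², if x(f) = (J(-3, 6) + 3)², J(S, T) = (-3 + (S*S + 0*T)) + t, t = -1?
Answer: 53361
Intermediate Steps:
J(S, T) = -4 + S² (J(S, T) = (-3 + (S*S + 0*T)) - 1 = (-3 + (S² + 0)) - 1 = (-3 + S²) - 1 = -4 + S²)
x(f) = 64 (x(f) = ((-4 + (-3)²) + 3)² = ((-4 + 9) + 3)² = (5 + 3)² = 8² = 64)
(x(11) + 167)² = (64 + 167)² = 231² = 53361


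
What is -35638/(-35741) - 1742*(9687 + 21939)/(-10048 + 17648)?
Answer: -4778616281/659300 ≈ -7248.0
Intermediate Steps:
-35638/(-35741) - 1742*(9687 + 21939)/(-10048 + 17648) = -35638*(-1/35741) - 1742/(7600/31626) = 346/347 - 1742/(7600*(1/31626)) = 346/347 - 1742/3800/15813 = 346/347 - 1742*15813/3800 = 346/347 - 13773123/1900 = -4778616281/659300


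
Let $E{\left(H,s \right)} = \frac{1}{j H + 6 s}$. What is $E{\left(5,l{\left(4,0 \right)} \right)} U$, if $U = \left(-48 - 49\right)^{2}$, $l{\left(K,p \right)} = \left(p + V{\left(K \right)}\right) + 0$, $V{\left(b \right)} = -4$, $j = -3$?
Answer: $- \frac{9409}{39} \approx -241.26$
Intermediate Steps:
$l{\left(K,p \right)} = -4 + p$ ($l{\left(K,p \right)} = \left(p - 4\right) + 0 = \left(-4 + p\right) + 0 = -4 + p$)
$E{\left(H,s \right)} = \frac{1}{- 3 H + 6 s}$
$U = 9409$ ($U = \left(-97\right)^{2} = 9409$)
$E{\left(5,l{\left(4,0 \right)} \right)} U = \frac{1}{3 \left(\left(-1\right) 5 + 2 \left(-4 + 0\right)\right)} 9409 = \frac{1}{3 \left(-5 + 2 \left(-4\right)\right)} 9409 = \frac{1}{3 \left(-5 - 8\right)} 9409 = \frac{1}{3 \left(-13\right)} 9409 = \frac{1}{3} \left(- \frac{1}{13}\right) 9409 = \left(- \frac{1}{39}\right) 9409 = - \frac{9409}{39}$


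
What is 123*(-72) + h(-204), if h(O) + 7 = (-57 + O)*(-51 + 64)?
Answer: -12256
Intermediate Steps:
h(O) = -748 + 13*O (h(O) = -7 + (-57 + O)*(-51 + 64) = -7 + (-57 + O)*13 = -7 + (-741 + 13*O) = -748 + 13*O)
123*(-72) + h(-204) = 123*(-72) + (-748 + 13*(-204)) = -8856 + (-748 - 2652) = -8856 - 3400 = -12256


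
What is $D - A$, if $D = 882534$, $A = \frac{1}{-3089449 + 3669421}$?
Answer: $\frac{511845009047}{579972} \approx 8.8253 \cdot 10^{5}$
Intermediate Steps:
$A = \frac{1}{579972} \approx 1.7242 \cdot 10^{-6}$
$D - A = 882534 - \frac{1}{579972} = \frac{511845009047}{579972}$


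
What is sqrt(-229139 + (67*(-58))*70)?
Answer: I*sqrt(501159) ≈ 707.93*I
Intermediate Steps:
sqrt(-229139 + (67*(-58))*70) = sqrt(-229139 - 3886*70) = sqrt(-229139 - 272020) = sqrt(-501159) = I*sqrt(501159)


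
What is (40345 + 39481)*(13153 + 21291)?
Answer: 2749526744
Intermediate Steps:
(40345 + 39481)*(13153 + 21291) = 79826*34444 = 2749526744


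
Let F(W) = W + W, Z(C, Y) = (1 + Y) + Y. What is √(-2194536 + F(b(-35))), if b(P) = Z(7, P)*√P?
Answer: √(-2194536 - 138*I*√35) ≈ 0.276 - 1481.4*I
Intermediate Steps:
Z(C, Y) = 1 + 2*Y
b(P) = √P*(1 + 2*P) (b(P) = (1 + 2*P)*√P = √P*(1 + 2*P))
F(W) = 2*W
√(-2194536 + F(b(-35))) = √(-2194536 + 2*(√(-35)*(1 + 2*(-35)))) = √(-2194536 + 2*((I*√35)*(1 - 70))) = √(-2194536 + 2*((I*√35)*(-69))) = √(-2194536 + 2*(-69*I*√35)) = √(-2194536 - 138*I*√35)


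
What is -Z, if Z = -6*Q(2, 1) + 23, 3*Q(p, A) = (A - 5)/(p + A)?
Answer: -77/3 ≈ -25.667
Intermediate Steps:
Q(p, A) = (-5 + A)/(3*(A + p)) (Q(p, A) = ((A - 5)/(p + A))/3 = ((-5 + A)/(A + p))/3 = (-5 + A)/(3*(A + p)))
Z = 77/3 (Z = -2*(-5 + 1)/(1 + 2) + 23 = -2*(-4)/3 + 23 = -6*(-4/9) + 23 = 8/3 + 23 = 77/3 ≈ 25.667)
-Z = -1*77/3 = -77/3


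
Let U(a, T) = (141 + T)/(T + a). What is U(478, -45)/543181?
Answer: 96/235197373 ≈ 4.0817e-7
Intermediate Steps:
U(a, T) = (141 + T)/(T + a)
U(478, -45)/543181 = ((141 - 45)/(-45 + 478))/543181 = (96/433)*(1/543181) = 96/235197373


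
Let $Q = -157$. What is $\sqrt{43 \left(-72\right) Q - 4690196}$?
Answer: $2 i \sqrt{1051031} \approx 2050.4 i$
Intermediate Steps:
$\sqrt{43 \left(-72\right) Q - 4690196} = \sqrt{43 \left(-72\right) \left(-157\right) - 4690196} = \sqrt{\left(-3096\right) \left(-157\right) - 4690196} = \sqrt{486072 - 4690196} = \sqrt{-4204124} = 2 i \sqrt{1051031}$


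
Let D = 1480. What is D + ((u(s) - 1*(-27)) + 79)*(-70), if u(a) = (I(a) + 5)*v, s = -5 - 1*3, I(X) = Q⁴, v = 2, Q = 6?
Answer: -188080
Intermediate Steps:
I(X) = 1296 (I(X) = 6⁴ = 1296)
s = -8 (s = -5 - 3 = -8)
u(a) = 2602 (u(a) = (1296 + 5)*2 = 1301*2 = 2602)
D + ((u(s) - 1*(-27)) + 79)*(-70) = 1480 + ((2602 - 1*(-27)) + 79)*(-70) = 1480 + ((2602 + 27) + 79)*(-70) = 1480 + (2629 + 79)*(-70) = 1480 + 2708*(-70) = 1480 - 189560 = -188080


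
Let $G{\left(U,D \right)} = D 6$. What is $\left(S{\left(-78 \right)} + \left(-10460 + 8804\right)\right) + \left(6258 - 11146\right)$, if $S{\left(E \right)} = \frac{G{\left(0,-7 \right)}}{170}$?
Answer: $- \frac{556261}{85} \approx -6544.3$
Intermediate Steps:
$G{\left(U,D \right)} = 6 D$
$S{\left(E \right)} = - \frac{21}{85}$ ($S{\left(E \right)} = \frac{6 \left(-7\right)}{170} = \left(-42\right) \frac{1}{170} = - \frac{21}{85}$)
$\left(S{\left(-78 \right)} + \left(-10460 + 8804\right)\right) + \left(6258 - 11146\right) = \left(- \frac{21}{85} + \left(-10460 + 8804\right)\right) + \left(6258 - 11146\right) = \left(- \frac{21}{85} - 1656\right) - 4888 = - \frac{140781}{85} - 4888 = - \frac{556261}{85}$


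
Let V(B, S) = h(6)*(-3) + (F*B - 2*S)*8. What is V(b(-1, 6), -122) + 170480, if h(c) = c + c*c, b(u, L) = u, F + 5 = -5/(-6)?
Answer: 517018/3 ≈ 1.7234e+5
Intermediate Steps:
F = -25/6 (F = -5 - 5/(-6) = -5 - 5*(-⅙) = -5 + ⅚ = -25/6 ≈ -4.1667)
h(c) = c + c²
V(B, S) = -126 - 16*S - 100*B/3 (V(B, S) = (6*(1 + 6))*(-3) + (-25*B/6 - 2*S)*8 = (6*7)*(-3) + (-2*S - 25*B/6)*8 = 42*(-3) + (-16*S - 100*B/3) = -126 + (-16*S - 100*B/3) = -126 - 16*S - 100*B/3)
V(b(-1, 6), -122) + 170480 = (-126 - 16*(-122) - 100/3*(-1)) + 170480 = (-126 + 1952 + 100/3) + 170480 = 5578/3 + 170480 = 517018/3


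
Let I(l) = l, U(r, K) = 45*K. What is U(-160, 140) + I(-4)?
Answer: 6296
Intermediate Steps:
U(-160, 140) + I(-4) = 45*140 - 4 = 6300 - 4 = 6296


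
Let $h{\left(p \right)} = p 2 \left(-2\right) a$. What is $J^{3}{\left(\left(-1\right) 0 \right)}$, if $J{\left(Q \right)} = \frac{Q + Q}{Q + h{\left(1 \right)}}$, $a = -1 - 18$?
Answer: $0$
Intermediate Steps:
$a = -19$ ($a = -1 - 18 = -19$)
$h{\left(p \right)} = 76 p$ ($h{\left(p \right)} = p 2 \left(-2\right) \left(-19\right) = p \left(-4\right) \left(-19\right) = - 4 p \left(-19\right) = 76 p$)
$J{\left(Q \right)} = \frac{2 Q}{76 + Q}$ ($J{\left(Q \right)} = \frac{Q + Q}{Q + 76 \cdot 1} = \frac{2 Q}{Q + 76} = \frac{2 Q}{76 + Q}$)
$J^{3}{\left(\left(-1\right) 0 \right)} = \left(\frac{2 \left(\left(-1\right) 0\right)}{76 - 0}\right)^{3} = \left(2 \cdot 0 \frac{1}{76 + 0}\right)^{3} = \left(2 \cdot 0 \cdot \frac{1}{76}\right)^{3} = 0^{3} = 0$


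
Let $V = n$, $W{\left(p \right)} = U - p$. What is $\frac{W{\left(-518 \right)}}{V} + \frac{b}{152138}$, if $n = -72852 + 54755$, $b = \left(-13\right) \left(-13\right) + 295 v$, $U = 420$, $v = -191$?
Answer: $- \frac{579661258}{1376620693} \approx -0.42108$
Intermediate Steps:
$W{\left(p \right)} = 420 - p$
$b = -56176$ ($b = \left(-13\right) \left(-13\right) + 295 \left(-191\right) = 169 - 56345 = -56176$)
$n = -18097$
$V = -18097$
$\frac{W{\left(-518 \right)}}{V} + \frac{b}{152138} = \frac{420 - -518}{-18097} - \frac{56176}{152138} = \left(420 + 518\right) \left(- \frac{1}{18097}\right) - \frac{28088}{76069} = 938 \left(- \frac{1}{18097}\right) - \frac{28088}{76069} = - \frac{938}{18097} - \frac{28088}{76069} = - \frac{579661258}{1376620693}$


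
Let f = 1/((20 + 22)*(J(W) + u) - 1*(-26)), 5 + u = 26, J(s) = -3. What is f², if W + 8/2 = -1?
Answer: 1/611524 ≈ 1.6353e-6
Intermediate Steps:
W = -5 (W = -4 - 1 = -5)
u = 21 (u = -5 + 26 = 21)
f = 1/782 (f = 1/((20 + 22)*(-3 + 21) - 1*(-26)) = 1/(42*18 + 26) = 1/(756 + 26) = 1/782 ≈ 0.0012788)
f² = (1/782)² = 1/611524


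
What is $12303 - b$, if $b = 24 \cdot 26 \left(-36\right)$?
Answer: $34767$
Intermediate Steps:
$b = -22464$ ($b = 624 \left(-36\right) = -22464$)
$12303 - b = 12303 - -22464 = 12303 + 22464 = 34767$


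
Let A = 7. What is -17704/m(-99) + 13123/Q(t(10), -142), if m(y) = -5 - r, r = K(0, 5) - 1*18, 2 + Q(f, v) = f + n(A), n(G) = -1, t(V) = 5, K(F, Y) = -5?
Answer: 100403/18 ≈ 5577.9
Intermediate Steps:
Q(f, v) = -3 + f (Q(f, v) = -2 + (f - 1) = -2 + (-1 + f) = -3 + f)
r = -23 (r = -5 - 1*18 = -5 - 18 = -23)
m(y) = 18 (m(y) = -5 - 1*(-23) = -5 + 23 = 18)
-17704/m(-99) + 13123/Q(t(10), -142) = -17704/18 + 13123/(-3 + 5) = -17704*1/18 + 13123/2 = -8852/9 + 13123*(½) = -8852/9 + 13123/2 = 100403/18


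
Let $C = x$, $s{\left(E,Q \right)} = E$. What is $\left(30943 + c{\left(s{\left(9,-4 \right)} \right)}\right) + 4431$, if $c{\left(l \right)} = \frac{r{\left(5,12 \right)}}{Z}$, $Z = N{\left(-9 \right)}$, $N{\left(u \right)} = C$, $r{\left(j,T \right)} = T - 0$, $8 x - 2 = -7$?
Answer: $\frac{176774}{5} \approx 35355.0$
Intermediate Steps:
$x = - \frac{5}{8}$ ($x = \frac{1}{4} + \frac{1}{8} \left(-7\right) = \frac{1}{4} - \frac{7}{8} = - \frac{5}{8} \approx -0.625$)
$C = - \frac{5}{8} \approx -0.625$
$r{\left(j,T \right)} = T$ ($r{\left(j,T \right)} = T + 0 = T$)
$N{\left(u \right)} = - \frac{5}{8}$
$Z = - \frac{5}{8} \approx -0.625$
$c{\left(l \right)} = - \frac{96}{5}$ ($c{\left(l \right)} = \frac{12}{- \frac{5}{8}} = 12 \left(- \frac{8}{5}\right) = - \frac{96}{5}$)
$\left(30943 + c{\left(s{\left(9,-4 \right)} \right)}\right) + 4431 = \left(30943 - \frac{96}{5}\right) + 4431 = \frac{154619}{5} + 4431 = \frac{176774}{5}$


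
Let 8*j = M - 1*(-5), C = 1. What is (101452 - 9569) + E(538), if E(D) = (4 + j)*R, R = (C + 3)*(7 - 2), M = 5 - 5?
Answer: 183951/2 ≈ 91976.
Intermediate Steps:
M = 0
j = 5/8 (j = (0 - 1*(-5))/8 = (0 + 5)/8 = (⅛)*5 = 5/8 ≈ 0.62500)
R = 20 (R = (1 + 3)*(7 - 2) = 4*5 = 20)
E(D) = 185/2 (E(D) = (4 + 5/8)*20 = (37/8)*20 = 185/2)
(101452 - 9569) + E(538) = (101452 - 9569) + 185/2 = 91883 + 185/2 = 183951/2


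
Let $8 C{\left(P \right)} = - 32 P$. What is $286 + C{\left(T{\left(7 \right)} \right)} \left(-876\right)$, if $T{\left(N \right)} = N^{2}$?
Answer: $171982$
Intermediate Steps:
$C{\left(P \right)} = - 4 P$ ($C{\left(P \right)} = \frac{\left(-32\right) P}{8} = - 4 P$)
$286 + C{\left(T{\left(7 \right)} \right)} \left(-876\right) = 286 + - 4 \cdot 7^{2} \left(-876\right) = 286 + \left(-4\right) 49 \left(-876\right) = 286 - -171696 = 286 + 171696 = 171982$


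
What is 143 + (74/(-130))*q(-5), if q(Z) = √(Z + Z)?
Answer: 143 - 37*I*√10/65 ≈ 143.0 - 1.8001*I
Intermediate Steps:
q(Z) = √2*√Z (q(Z) = √(2*Z) = √2*√Z)
143 + (74/(-130))*q(-5) = 143 + (74/(-130))*(√2*√(-5)) = 143 + (74*(-1/130))*(√2*(I*√5)) = 143 - 37*I*√10/65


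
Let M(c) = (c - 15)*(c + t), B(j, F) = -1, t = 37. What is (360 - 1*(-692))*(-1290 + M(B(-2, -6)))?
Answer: -1963032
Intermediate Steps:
M(c) = (-15 + c)*(37 + c) (M(c) = (c - 15)*(c + 37) = (-15 + c)*(37 + c))
(360 - 1*(-692))*(-1290 + M(B(-2, -6))) = (360 - 1*(-692))*(-1290 + (-555 + (-1)² + 22*(-1))) = (360 + 692)*(-1290 + (-555 + 1 - 22)) = 1052*(-1290 - 576) = 1052*(-1866) = -1963032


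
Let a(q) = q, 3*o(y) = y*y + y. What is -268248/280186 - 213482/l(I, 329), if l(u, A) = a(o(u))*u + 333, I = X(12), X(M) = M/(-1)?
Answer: 29881179646/27318135 ≈ 1093.8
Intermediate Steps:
X(M) = -M (X(M) = M*(-1) = -M)
I = -12 (I = -1*12 = -12)
o(y) = y/3 + y²/3 (o(y) = (y*y + y)/3 = (y² + y)/3 = (y + y²)/3 = y/3 + y²/3)
l(u, A) = 333 + u²*(1 + u)/3 (l(u, A) = (u*(1 + u)/3)*u + 333 = u²*(1 + u)/3 + 333 = 333 + u²*(1 + u)/3)
-268248/280186 - 213482/l(I, 329) = -268248/280186 - 213482/(333 + (⅓)*(-12)²*(1 - 12)) = -268248*1/280186 - 213482/(333 + (⅓)*144*(-11)) = -134124/140093 - 213482/(333 - 528) = -134124/140093 - 213482/(-195) = -134124/140093 - 213482*(-1/195) = -134124/140093 + 213482/195 = 29881179646/27318135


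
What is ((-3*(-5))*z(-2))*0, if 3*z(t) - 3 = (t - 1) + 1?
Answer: 0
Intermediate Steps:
z(t) = 1 + t/3 (z(t) = 1 + ((t - 1) + 1)/3 = 1 + ((-1 + t) + 1)/3 = 1 + t/3)
((-3*(-5))*z(-2))*0 = ((-3*(-5))*(1 + (1/3)*(-2)))*0 = (15*(1 - 2/3))*0 = (15*(1/3))*0 = 5*0 = 0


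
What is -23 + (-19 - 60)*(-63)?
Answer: 4954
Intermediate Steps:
-23 + (-19 - 60)*(-63) = -23 - 79*(-63) = -23 + 4977 = 4954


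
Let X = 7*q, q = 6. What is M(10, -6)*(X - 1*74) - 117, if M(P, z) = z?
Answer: 75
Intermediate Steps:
X = 42 (X = 7*6 = 42)
M(10, -6)*(X - 1*74) - 117 = -6*(42 - 1*74) - 117 = -6*(42 - 74) - 117 = -6*(-32) - 117 = 192 - 117 = 75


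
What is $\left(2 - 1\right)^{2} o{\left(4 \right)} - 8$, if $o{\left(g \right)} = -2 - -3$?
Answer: $-7$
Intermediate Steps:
$o{\left(g \right)} = 1$ ($o{\left(g \right)} = -2 + 3 = 1$)
$\left(2 - 1\right)^{2} o{\left(4 \right)} - 8 = \left(2 - 1\right)^{2} \cdot 1 - 8 = 1^{2} \cdot 1 - 8 = 1 \cdot 1 - 8 = 1 - 8 = -7$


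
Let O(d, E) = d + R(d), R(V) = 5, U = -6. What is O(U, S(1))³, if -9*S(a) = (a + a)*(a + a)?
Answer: -1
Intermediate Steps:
S(a) = -4*a²/9 (S(a) = -(a + a)*(a + a)/9 = -2*a*2*a/9 = -4*a²/9)
O(d, E) = 5 + d (O(d, E) = d + 5 = 5 + d)
O(U, S(1))³ = (5 - 6)³ = (-1)³ = -1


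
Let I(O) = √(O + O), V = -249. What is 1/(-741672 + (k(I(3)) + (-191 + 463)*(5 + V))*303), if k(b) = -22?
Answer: -1/20857842 ≈ -4.7944e-8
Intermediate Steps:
I(O) = √2*√O (I(O) = √(2*O) = √2*√O)
1/(-741672 + (k(I(3)) + (-191 + 463)*(5 + V))*303) = 1/(-741672 + (-22 + (-191 + 463)*(5 - 249))*303) = 1/(-741672 + (-22 + 272*(-244))*303) = 1/(-741672 + (-22 - 66368)*303) = 1/(-741672 - 66390*303) = 1/(-741672 - 20116170) = 1/(-20857842) = -1/20857842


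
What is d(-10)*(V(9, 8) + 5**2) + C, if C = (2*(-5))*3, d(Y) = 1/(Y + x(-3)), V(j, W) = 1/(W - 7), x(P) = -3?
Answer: -32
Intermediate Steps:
V(j, W) = 1/(-7 + W)
d(Y) = 1/(-3 + Y) (d(Y) = 1/(Y - 3) = 1/(-3 + Y))
C = -30 (C = -10*3 = -30)
d(-10)*(V(9, 8) + 5**2) + C = (1/(-7 + 8) + 5**2)/(-3 - 10) - 30 = (1/1 + 25)/(-13) - 30 = -(1 + 25)/13 - 30 = -1/13*26 - 30 = -2 - 30 = -32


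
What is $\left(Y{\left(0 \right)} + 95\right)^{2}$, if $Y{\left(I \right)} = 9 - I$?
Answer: $10816$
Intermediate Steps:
$\left(Y{\left(0 \right)} + 95\right)^{2} = \left(\left(9 - 0\right) + 95\right)^{2} = \left(\left(9 + 0\right) + 95\right)^{2} = \left(9 + 95\right)^{2} = 104^{2} = 10816$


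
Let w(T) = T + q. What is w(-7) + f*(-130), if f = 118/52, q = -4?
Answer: -306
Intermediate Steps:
w(T) = -4 + T (w(T) = T - 4 = -4 + T)
f = 59/26 (f = 118*(1/52) = 59/26 ≈ 2.2692)
w(-7) + f*(-130) = (-4 - 7) + (59/26)*(-130) = -11 - 295 = -306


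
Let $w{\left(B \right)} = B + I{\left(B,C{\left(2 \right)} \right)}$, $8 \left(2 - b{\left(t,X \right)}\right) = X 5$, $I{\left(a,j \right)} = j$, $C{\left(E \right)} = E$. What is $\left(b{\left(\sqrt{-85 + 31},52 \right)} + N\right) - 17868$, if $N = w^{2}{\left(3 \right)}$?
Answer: $- \frac{35747}{2} \approx -17874.0$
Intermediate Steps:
$b{\left(t,X \right)} = 2 - \frac{5 X}{8}$ ($b{\left(t,X \right)} = 2 - \frac{X 5}{8} = 2 - \frac{5 X}{8}$)
$w{\left(B \right)} = 2 + B$ ($w{\left(B \right)} = B + 2 = 2 + B$)
$N = 25$ ($N = \left(2 + 3\right)^{2} = 5^{2} = 25$)
$\left(b{\left(\sqrt{-85 + 31},52 \right)} + N\right) - 17868 = \left(\left(2 - \frac{65}{2}\right) + 25\right) - 17868 = \left(- \frac{61}{2} + 25\right) - 17868 = - \frac{11}{2} - 17868 = - \frac{35747}{2}$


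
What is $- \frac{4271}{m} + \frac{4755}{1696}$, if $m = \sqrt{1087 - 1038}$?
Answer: $- \frac{7210331}{11872} \approx -607.34$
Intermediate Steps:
$m = 7$ ($m = \sqrt{1087 - 1038} = \sqrt{49} = 7$)
$- \frac{4271}{m} + \frac{4755}{1696} = - \frac{4271}{7} + \frac{4755}{1696} = - \frac{7210331}{11872}$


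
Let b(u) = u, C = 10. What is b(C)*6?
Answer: 60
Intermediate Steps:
b(C)*6 = 10*6 = 60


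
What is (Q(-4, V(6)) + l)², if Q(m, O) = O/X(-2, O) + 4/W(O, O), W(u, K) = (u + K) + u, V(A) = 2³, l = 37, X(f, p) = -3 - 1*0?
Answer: 4761/4 ≈ 1190.3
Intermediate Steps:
X(f, p) = -3 (X(f, p) = -3 + 0 = -3)
V(A) = 8
W(u, K) = K + 2*u (W(u, K) = (K + u) + u = K + 2*u)
Q(m, O) = -O/3 + 4/(3*O) (Q(m, O) = O/(-3) + 4/(O + 2*O) = O*(-⅓) + 4/((3*O)) = -O/3 + 4*(1/(3*O)) = -O/3 + 4/(3*O))
(Q(-4, V(6)) + l)² = ((⅓)*(4 - 1*8²)/8 + 37)² = ((⅓)*(⅛)*(4 - 1*64) + 37)² = ((⅓)*(⅛)*(4 - 64) + 37)² = ((⅓)*(⅛)*(-60) + 37)² = (-5/2 + 37)² = (69/2)² = 4761/4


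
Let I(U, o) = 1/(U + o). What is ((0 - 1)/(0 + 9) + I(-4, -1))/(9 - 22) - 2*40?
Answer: -46786/585 ≈ -79.976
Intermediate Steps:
((0 - 1)/(0 + 9) + I(-4, -1))/(9 - 22) - 2*40 = ((0 - 1)/(0 + 9) + 1/(-4 - 1))/(9 - 22) - 2*40 = (-1/9 + 1/(-5))/(-13) - 80 = (-1*1/9 - 1/5)*(-1/13) - 80 = (-1/9 - 1/5)*(-1/13) - 80 = -14/45*(-1/13) - 80 = 14/585 - 80 = -46786/585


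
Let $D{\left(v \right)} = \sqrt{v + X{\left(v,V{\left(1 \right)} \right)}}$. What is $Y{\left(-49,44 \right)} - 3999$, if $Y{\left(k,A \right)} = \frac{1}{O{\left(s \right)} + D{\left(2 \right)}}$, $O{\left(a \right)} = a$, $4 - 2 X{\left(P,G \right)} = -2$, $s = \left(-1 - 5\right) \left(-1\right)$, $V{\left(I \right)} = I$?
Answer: $- \frac{123963}{31} - \frac{\sqrt{5}}{31} \approx -3998.9$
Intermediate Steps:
$s = 6$ ($s = \left(-6\right) \left(-1\right) = 6$)
$X{\left(P,G \right)} = 3$ ($X{\left(P,G \right)} = 2 - -1 = 2 + 1 = 3$)
$D{\left(v \right)} = \sqrt{3 + v}$ ($D{\left(v \right)} = \sqrt{v + 3} = \sqrt{3 + v}$)
$Y{\left(k,A \right)} = \frac{1}{6 + \sqrt{5}}$ ($Y{\left(k,A \right)} = \frac{1}{6 + \sqrt{3 + 2}} = \frac{1}{6 + \sqrt{5}}$)
$Y{\left(-49,44 \right)} - 3999 = \left(\frac{6}{31} - \frac{\sqrt{5}}{31}\right) - 3999 = - \frac{123963}{31} - \frac{\sqrt{5}}{31}$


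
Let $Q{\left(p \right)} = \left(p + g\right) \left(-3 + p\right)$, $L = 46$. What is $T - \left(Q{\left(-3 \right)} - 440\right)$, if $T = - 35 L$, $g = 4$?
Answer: $-1164$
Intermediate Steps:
$T = -1610$ ($T = \left(-35\right) 46 = -1610$)
$Q{\left(p \right)} = \left(-3 + p\right) \left(4 + p\right)$ ($Q{\left(p \right)} = \left(p + 4\right) \left(-3 + p\right) = \left(4 + p\right) \left(-3 + p\right) = \left(-3 + p\right) \left(4 + p\right)$)
$T - \left(Q{\left(-3 \right)} - 440\right) = -1610 - \left(\left(-12 - 3 + \left(-3\right)^{2}\right) - 440\right) = -1610 - \left(\left(-12 - 3 + 9\right) - 440\right) = -1610 - \left(-6 - 440\right) = -1610 - -446 = -1610 + 446 = -1164$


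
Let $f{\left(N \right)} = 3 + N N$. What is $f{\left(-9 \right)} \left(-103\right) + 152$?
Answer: $-8500$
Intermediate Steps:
$f{\left(N \right)} = 3 + N^{2}$
$f{\left(-9 \right)} \left(-103\right) + 152 = \left(3 + \left(-9\right)^{2}\right) \left(-103\right) + 152 = \left(3 + 81\right) \left(-103\right) + 152 = 84 \left(-103\right) + 152 = -8652 + 152 = -8500$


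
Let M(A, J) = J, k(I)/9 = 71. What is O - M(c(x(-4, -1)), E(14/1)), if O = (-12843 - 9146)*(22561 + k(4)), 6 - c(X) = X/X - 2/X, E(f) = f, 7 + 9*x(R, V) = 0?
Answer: -510144814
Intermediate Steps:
k(I) = 639 (k(I) = 9*71 = 639)
x(R, V) = -7/9 (x(R, V) = -7/9 + (1/9)*0 = -7/9 + 0 = -7/9)
c(X) = 5 + 2/X (c(X) = 6 - (X/X - 2/X) = 6 - (1 - 2/X) = 6 + (-1 + 2/X) = 5 + 2/X)
O = -510144800 (O = (-12843 - 9146)*(22561 + 639) = -21989*23200 = -510144800)
O - M(c(x(-4, -1)), E(14/1)) = -510144800 - 14/1 = -510144800 - 14 = -510144814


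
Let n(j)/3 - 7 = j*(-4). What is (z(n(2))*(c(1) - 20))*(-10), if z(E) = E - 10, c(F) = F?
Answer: -2470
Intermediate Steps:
n(j) = 21 - 12*j (n(j) = 21 + 3*(j*(-4)) = 21 + 3*(-4*j) = 21 - 12*j)
z(E) = -10 + E
(z(n(2))*(c(1) - 20))*(-10) = ((-10 + (21 - 12*2))*(1 - 20))*(-10) = ((-10 + (21 - 24))*(-19))*(-10) = ((-10 - 3)*(-19))*(-10) = -13*(-19)*(-10) = 247*(-10) = -2470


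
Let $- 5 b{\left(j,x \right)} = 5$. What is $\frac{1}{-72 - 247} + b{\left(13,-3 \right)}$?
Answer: $- \frac{320}{319} \approx -1.0031$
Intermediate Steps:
$b{\left(j,x \right)} = -1$ ($b{\left(j,x \right)} = \left(- \frac{1}{5}\right) 5 = -1$)
$\frac{1}{-72 - 247} + b{\left(13,-3 \right)} = \frac{1}{-72 - 247} - 1 = \frac{1}{-319} - 1 = - \frac{1}{319} - 1 = - \frac{320}{319}$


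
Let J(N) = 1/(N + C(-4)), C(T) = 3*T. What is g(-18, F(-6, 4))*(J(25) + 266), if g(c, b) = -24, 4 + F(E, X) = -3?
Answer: -83016/13 ≈ -6385.8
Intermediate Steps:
F(E, X) = -7 (F(E, X) = -4 - 3 = -7)
J(N) = 1/(-12 + N) (J(N) = 1/(N + 3*(-4)) = 1/(N - 12) = 1/(-12 + N))
g(-18, F(-6, 4))*(J(25) + 266) = -24*(1/(-12 + 25) + 266) = -24*(1/13 + 266) = -24*3459/13 = -83016/13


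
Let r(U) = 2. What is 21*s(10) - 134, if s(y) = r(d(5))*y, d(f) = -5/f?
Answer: 286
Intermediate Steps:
s(y) = 2*y
21*s(10) - 134 = 21*(2*10) - 134 = 21*20 - 134 = 420 - 134 = 286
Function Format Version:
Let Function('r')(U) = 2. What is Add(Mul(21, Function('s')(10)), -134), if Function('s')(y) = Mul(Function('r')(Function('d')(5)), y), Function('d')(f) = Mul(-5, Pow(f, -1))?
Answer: 286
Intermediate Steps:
Function('s')(y) = Mul(2, y)
Add(Mul(21, Function('s')(10)), -134) = Add(Mul(21, Mul(2, 10)), -134) = Add(Mul(21, 20), -134) = Add(420, -134) = 286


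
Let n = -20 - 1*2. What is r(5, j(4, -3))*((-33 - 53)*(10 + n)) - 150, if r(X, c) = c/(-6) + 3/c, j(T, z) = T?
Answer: -64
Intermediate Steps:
n = -22 (n = -20 - 2 = -22)
r(X, c) = 3/c - c/6 (r(X, c) = c*(-1/6) + 3/c = -c/6 + 3/c = 3/c - c/6)
r(5, j(4, -3))*((-33 - 53)*(10 + n)) - 150 = (3/4 - 1/6*4)*((-33 - 53)*(10 - 22)) - 150 = (3*(1/4) - 2/3)*(-86*(-12)) - 150 = (3/4 - 2/3)*1032 - 150 = (1/12)*1032 - 150 = 86 - 150 = -64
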